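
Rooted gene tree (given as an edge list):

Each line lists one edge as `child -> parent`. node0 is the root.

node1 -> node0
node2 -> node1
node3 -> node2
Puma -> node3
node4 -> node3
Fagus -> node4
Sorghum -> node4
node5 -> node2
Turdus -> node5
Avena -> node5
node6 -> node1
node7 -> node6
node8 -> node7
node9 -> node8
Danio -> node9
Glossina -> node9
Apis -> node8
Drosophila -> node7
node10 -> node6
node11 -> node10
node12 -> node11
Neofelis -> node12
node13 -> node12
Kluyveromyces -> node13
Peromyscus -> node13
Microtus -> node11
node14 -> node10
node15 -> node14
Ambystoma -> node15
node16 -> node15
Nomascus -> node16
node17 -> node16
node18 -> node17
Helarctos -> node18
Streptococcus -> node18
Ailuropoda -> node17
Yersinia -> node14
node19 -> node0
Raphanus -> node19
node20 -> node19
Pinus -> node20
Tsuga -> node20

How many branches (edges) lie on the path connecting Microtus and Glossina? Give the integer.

7

The MRCA of Microtus and Glossina is the node subtending ((((Danio,Glossina),Apis),Drosophila),(((Neofelis,(Kluyveromyces,Peromyscus)),Microtus),((Ambystoma,(Nomascus,((Helarctos,Streptococcus),Ailuropoda))),Yersinia))).
From Microtus up to that node: 3 branches. From Glossina up to the same node: 4 branches. Total: 3 + 4 = 7.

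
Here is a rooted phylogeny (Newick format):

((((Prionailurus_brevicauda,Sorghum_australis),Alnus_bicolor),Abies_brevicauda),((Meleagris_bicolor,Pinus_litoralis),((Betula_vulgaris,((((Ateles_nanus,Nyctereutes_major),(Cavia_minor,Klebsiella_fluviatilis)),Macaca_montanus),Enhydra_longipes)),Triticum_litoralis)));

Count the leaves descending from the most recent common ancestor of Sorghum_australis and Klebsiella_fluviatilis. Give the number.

The MRCA of Sorghum_australis and Klebsiella_fluviatilis is the root, so the clade is the entire tree.
That clade contains 14 terminal taxa: Abies_brevicauda, Alnus_bicolor, Ateles_nanus, Betula_vulgaris, Cavia_minor, Enhydra_longipes, Klebsiella_fluviatilis, Macaca_montanus, Meleagris_bicolor, Nyctereutes_major, Pinus_litoralis, Prionailurus_brevicauda, Sorghum_australis, Triticum_litoralis.

14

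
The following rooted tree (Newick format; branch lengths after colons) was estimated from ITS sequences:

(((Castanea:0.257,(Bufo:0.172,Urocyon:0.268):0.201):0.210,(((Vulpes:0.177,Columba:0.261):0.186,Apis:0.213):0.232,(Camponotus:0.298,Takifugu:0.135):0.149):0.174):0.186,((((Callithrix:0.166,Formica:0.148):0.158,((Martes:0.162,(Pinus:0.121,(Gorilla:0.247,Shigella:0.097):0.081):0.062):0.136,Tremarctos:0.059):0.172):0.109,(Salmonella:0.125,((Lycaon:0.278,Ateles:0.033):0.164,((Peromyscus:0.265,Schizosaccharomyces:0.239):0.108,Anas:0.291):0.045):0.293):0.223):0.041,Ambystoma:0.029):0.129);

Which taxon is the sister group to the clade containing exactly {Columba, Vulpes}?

Apis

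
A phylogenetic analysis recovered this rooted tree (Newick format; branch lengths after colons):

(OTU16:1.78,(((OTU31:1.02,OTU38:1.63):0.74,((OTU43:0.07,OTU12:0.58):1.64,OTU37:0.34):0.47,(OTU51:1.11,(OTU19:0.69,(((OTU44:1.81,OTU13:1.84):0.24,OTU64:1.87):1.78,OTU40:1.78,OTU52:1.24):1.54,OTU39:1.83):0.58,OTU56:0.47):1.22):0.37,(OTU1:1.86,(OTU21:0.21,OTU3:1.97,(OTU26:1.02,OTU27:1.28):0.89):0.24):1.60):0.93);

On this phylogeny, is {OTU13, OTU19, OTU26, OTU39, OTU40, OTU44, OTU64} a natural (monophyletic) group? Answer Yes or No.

No

The MRCA of the listed taxa subtends (((OTU31,OTU38),((OTU43,OTU12),OTU37),(OTU51,(OTU19,(((OTU44,OTU13),OTU64),OTU40,OTU52),OTU39),OTU56)),(OTU1,(OTU21,OTU3,(OTU26,OTU27)))).
That clade also contains OTU1, OTU12, OTU21, OTU27, OTU3, OTU31, OTU37, OTU38, OTU43, OTU51, OTU52, OTU56, which are not in the proposed group, so the group is not monophyletic.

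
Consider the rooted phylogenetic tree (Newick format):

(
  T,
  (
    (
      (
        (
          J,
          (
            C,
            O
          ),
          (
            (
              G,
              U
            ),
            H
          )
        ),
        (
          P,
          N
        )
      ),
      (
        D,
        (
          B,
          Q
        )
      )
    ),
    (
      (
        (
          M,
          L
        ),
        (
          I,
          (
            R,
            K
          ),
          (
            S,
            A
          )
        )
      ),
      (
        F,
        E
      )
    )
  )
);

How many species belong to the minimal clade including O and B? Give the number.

The MRCA of O and B is the node subtending (((J,(C,O),((G,U),H)),(P,N)),(D,(B,Q))).
That clade contains 11 terminal taxa: B, C, D, G, H, J, N, O, P, Q, U.

11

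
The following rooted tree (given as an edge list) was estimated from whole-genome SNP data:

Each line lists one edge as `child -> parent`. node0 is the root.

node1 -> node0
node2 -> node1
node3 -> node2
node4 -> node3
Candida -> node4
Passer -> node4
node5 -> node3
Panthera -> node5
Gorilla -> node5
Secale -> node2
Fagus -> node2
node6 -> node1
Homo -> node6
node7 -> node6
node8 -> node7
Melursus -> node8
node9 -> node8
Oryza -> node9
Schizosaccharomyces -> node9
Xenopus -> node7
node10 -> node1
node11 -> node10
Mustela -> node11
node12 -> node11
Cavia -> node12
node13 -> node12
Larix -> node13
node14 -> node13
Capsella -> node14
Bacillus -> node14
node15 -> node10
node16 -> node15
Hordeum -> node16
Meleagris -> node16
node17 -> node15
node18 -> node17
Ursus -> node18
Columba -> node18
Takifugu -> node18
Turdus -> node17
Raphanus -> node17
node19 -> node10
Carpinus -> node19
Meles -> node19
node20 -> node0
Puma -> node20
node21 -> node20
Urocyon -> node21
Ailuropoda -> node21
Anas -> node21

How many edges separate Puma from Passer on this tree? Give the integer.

7

The MRCA of Puma and Passer is the root of the tree.
From Puma up to that node: 2 branches. From Passer up to the same node: 5 branches. Total: 2 + 5 = 7.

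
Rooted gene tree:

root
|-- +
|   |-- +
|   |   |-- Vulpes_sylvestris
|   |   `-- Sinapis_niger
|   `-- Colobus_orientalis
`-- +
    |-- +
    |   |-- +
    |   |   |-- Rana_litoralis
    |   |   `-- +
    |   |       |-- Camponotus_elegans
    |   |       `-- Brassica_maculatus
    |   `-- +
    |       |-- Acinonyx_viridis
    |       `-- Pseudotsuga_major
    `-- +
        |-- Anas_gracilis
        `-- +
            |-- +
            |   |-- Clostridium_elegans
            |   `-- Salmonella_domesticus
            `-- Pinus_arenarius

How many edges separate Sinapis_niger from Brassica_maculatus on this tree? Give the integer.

8

The MRCA of Sinapis_niger and Brassica_maculatus is the root of the tree.
From Sinapis_niger up to that node: 3 branches. From Brassica_maculatus up to the same node: 5 branches. Total: 3 + 5 = 8.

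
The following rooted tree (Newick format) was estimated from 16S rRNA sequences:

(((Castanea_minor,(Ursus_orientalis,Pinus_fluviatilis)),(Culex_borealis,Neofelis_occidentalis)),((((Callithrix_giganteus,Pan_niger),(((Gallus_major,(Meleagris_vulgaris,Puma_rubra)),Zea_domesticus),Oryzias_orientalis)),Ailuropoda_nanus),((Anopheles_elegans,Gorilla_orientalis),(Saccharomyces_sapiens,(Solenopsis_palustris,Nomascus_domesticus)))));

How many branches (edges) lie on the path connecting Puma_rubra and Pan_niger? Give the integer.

The MRCA of Puma_rubra and Pan_niger is the node subtending ((Callithrix_giganteus,Pan_niger),(((Gallus_major,(Meleagris_vulgaris,Puma_rubra)),Zea_domesticus),Oryzias_orientalis)).
From Puma_rubra up to that node: 5 branches. From Pan_niger up to the same node: 2 branches. Total: 5 + 2 = 7.

7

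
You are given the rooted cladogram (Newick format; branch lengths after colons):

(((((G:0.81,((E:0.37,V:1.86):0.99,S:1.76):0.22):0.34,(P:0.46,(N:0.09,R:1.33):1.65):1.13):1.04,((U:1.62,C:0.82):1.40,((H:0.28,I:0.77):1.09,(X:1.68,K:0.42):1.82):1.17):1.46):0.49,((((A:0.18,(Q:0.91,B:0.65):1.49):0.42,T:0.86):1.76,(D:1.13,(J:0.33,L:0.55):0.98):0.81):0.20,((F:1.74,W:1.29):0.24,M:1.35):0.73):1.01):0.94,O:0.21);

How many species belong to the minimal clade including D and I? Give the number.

23

The MRCA of D and I is the node subtending ((((G,((E,V),S)),(P,(N,R))),((U,C),((H,I),(X,K)))),((((A,(Q,B)),T),(D,(J,L))),((F,W),M))).
That clade contains 23 terminal taxa: A, B, C, D, E, F, G, H, I, J, K, L, M, N, P, Q, R, S, T, U, V, W, X.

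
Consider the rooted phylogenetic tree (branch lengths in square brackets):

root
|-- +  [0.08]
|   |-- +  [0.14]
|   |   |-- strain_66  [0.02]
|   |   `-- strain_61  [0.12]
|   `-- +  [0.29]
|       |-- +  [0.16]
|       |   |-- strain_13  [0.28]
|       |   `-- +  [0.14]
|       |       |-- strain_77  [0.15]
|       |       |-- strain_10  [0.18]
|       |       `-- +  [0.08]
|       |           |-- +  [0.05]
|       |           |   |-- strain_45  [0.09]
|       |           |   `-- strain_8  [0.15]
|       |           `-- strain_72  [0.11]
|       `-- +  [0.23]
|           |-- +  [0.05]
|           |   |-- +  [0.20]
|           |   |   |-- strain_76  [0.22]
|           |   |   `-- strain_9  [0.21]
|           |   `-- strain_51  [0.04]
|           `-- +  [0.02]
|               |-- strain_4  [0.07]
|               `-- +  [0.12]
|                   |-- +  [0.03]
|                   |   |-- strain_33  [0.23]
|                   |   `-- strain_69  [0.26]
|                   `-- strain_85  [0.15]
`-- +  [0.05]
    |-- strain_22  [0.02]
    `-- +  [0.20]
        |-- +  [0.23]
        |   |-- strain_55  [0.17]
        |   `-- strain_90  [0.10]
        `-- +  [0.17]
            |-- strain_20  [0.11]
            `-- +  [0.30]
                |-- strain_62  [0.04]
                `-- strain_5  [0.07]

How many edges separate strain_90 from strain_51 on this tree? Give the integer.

The MRCA of strain_90 and strain_51 is the root of the tree.
From strain_90 up to that node: 4 branches. From strain_51 up to the same node: 5 branches. Total: 4 + 5 = 9.

9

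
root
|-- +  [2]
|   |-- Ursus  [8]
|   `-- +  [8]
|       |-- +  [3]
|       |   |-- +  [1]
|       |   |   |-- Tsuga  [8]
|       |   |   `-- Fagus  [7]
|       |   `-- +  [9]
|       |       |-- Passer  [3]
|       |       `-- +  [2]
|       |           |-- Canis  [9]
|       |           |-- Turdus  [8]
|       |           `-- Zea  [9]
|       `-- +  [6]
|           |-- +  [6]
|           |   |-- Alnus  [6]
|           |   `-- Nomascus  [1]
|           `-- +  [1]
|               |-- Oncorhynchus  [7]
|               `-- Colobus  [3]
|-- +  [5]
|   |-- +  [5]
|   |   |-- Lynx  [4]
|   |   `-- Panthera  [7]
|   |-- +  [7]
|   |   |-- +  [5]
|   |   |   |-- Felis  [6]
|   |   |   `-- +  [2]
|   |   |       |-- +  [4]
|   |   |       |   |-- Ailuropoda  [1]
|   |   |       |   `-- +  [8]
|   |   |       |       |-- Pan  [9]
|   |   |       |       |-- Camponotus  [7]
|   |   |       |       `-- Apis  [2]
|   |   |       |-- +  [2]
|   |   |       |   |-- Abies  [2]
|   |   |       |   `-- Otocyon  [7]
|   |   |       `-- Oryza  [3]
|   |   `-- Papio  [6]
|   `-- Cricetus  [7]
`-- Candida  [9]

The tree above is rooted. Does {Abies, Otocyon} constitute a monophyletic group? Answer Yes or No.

Yes

The most recent common ancestor of these taxa subtends (Abies,Otocyon).
That clade has exactly 2 tips — every listed taxon and nothing else — so the group is monophyletic.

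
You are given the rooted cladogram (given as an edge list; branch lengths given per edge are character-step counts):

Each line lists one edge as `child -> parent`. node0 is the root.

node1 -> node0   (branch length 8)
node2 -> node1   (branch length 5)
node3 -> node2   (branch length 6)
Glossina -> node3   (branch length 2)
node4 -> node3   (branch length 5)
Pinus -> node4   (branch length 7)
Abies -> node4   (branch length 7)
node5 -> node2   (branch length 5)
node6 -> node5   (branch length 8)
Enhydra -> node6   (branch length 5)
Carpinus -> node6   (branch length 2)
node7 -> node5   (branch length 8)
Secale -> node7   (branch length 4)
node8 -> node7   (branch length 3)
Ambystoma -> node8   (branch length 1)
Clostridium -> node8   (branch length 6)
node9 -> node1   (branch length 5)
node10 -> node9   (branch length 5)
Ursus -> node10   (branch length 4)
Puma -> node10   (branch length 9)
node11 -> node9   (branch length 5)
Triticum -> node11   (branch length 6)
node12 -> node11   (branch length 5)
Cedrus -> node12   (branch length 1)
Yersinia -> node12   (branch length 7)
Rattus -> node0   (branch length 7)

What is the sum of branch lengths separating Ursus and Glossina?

27

The path runs Ursus → … → MRCA → … → Glossina; the MRCA is the node subtending (((Glossina,(Pinus,Abies)),((Enhydra,Carpinus),(Secale,(Ambystoma,Clostridium)))),((Ursus,Puma),(Triticum,(Cedrus,Yersinia)))).
Branch lengths along that path: 4 + 5 + 5 + 5 + 6 + 2 = 27.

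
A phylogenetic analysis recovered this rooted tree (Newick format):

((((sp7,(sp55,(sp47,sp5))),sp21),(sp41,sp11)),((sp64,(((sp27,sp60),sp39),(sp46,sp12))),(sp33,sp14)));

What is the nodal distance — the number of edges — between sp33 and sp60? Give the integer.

7

The MRCA of sp33 and sp60 is the node subtending ((sp64,(((sp27,sp60),sp39),(sp46,sp12))),(sp33,sp14)).
From sp33 up to that node: 2 branches. From sp60 up to the same node: 5 branches. Total: 2 + 5 = 7.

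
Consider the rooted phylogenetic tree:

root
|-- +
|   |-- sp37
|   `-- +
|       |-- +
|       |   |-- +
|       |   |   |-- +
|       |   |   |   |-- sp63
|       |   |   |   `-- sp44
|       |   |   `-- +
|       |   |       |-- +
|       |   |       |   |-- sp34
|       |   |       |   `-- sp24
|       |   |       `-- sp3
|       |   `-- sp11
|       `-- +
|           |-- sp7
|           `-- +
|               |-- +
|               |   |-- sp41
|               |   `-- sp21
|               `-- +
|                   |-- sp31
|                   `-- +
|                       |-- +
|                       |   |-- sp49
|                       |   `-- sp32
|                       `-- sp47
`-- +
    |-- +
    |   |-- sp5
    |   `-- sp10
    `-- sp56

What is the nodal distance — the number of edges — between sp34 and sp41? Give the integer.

The MRCA of sp34 and sp41 is the node subtending ((((sp63,sp44),((sp34,sp24),sp3)),sp11),(sp7,((sp41,sp21),(sp31,((sp49,sp32),sp47))))).
From sp34 up to that node: 5 branches. From sp41 up to the same node: 4 branches. Total: 5 + 4 = 9.

9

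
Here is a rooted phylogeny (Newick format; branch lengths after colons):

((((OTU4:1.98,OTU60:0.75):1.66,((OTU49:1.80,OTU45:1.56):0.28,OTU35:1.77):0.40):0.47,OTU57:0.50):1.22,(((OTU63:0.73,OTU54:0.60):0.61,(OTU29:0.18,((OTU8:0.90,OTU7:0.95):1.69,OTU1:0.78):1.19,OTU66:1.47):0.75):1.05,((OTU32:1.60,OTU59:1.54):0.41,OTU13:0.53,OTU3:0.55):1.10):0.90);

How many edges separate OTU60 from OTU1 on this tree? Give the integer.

The MRCA of OTU60 and OTU1 is the root of the tree.
From OTU60 up to that node: 4 branches. From OTU1 up to the same node: 5 branches. Total: 4 + 5 = 9.

9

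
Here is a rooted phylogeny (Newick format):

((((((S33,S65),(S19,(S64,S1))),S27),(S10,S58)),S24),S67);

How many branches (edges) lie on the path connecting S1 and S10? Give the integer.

The MRCA of S1 and S10 is the node subtending ((((S33,S65),(S19,(S64,S1))),S27),(S10,S58)).
From S1 up to that node: 5 branches. From S10 up to the same node: 2 branches. Total: 5 + 2 = 7.

7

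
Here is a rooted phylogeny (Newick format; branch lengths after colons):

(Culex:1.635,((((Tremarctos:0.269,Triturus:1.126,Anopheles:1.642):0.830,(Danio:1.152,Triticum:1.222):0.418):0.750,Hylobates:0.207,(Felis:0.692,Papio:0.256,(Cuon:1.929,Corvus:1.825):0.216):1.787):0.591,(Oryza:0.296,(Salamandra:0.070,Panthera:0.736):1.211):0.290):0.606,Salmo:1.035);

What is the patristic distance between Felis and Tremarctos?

4.328

The path runs Felis → … → MRCA → … → Tremarctos; the MRCA is the node subtending (((Tremarctos,Triturus,Anopheles),(Danio,Triticum)),Hylobates,(Felis,Papio,(Cuon,Corvus))).
Branch lengths along that path: 0.692 + 1.787 + 0.750 + 0.830 + 0.269 = 4.328.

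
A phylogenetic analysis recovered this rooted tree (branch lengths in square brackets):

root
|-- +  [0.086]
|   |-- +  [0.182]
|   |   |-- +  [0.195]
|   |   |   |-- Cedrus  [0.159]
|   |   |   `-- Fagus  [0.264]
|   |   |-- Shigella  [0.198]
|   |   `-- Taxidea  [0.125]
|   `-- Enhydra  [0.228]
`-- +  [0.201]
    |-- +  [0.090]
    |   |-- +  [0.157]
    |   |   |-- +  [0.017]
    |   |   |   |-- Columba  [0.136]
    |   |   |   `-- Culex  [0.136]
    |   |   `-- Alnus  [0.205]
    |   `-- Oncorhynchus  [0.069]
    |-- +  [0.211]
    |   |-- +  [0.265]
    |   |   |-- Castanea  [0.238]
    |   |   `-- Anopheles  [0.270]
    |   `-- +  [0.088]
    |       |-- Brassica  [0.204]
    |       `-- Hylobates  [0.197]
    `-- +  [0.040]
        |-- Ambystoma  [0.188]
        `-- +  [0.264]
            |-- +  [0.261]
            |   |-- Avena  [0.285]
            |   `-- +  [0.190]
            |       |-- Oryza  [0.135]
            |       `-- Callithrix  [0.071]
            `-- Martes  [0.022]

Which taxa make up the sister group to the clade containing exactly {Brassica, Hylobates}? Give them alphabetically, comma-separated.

The clade containing exactly {Brassica, Hylobates} attaches to the tree at the node subtending ((Castanea,Anopheles),(Brassica,Hylobates)).
The other lineage descending from that same node — the sister group — is (Castanea,Anopheles); its 2 tips in alphabetical order are the answer.

Anopheles, Castanea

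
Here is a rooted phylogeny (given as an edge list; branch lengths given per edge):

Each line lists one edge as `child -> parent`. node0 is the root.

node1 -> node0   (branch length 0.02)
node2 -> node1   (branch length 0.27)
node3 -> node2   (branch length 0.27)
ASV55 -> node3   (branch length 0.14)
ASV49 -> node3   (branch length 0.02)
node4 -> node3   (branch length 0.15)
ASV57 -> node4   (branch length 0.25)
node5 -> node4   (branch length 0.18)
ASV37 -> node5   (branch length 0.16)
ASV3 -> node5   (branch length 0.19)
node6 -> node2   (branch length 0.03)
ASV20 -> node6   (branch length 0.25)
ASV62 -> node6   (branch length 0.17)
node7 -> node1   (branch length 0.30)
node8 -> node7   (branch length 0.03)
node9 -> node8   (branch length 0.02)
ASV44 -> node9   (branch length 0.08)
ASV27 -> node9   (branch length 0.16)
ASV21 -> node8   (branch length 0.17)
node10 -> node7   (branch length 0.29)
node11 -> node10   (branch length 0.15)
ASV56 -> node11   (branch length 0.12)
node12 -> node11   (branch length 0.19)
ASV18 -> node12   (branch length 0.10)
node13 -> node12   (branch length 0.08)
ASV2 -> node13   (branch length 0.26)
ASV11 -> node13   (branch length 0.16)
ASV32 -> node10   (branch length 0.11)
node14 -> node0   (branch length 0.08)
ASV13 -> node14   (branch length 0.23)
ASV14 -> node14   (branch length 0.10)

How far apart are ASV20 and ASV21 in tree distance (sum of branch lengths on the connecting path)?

The path runs ASV20 → … → MRCA → … → ASV21; the MRCA is the node subtending (((ASV55,ASV49,(ASV57,(ASV37,ASV3))),(ASV20,ASV62)),(((ASV44,ASV27),ASV21),((ASV56,(ASV18,(ASV2,ASV11))),ASV32))).
Branch lengths along that path: 0.25 + 0.03 + 0.27 + 0.30 + 0.03 + 0.17 = 1.05.

1.05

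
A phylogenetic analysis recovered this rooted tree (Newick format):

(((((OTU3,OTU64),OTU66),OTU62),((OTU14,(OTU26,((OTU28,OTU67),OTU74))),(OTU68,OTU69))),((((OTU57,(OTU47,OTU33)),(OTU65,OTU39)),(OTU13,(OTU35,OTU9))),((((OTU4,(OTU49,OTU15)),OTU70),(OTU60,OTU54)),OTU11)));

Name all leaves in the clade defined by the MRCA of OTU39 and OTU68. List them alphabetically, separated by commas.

Tracing OTU39: it sits inside (OTU65,OTU39).
Tracing OTU68: it sits inside (OTU68,OTU69).
The smallest clade enclosing both is the whole tree (their MRCA is the root), so the answer is all 26 tips in alphabetical order.

OTU11, OTU13, OTU14, OTU15, OTU26, OTU28, OTU3, OTU33, OTU35, OTU39, OTU4, OTU47, OTU49, OTU54, OTU57, OTU60, OTU62, OTU64, OTU65, OTU66, OTU67, OTU68, OTU69, OTU70, OTU74, OTU9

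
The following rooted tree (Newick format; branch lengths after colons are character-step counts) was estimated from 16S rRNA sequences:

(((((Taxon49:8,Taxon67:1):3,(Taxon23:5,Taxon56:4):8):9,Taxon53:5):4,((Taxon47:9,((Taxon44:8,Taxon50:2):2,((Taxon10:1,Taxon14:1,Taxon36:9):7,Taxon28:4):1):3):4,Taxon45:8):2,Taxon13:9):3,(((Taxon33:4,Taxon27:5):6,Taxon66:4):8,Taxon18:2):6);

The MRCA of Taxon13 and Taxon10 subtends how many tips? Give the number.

14

The MRCA of Taxon13 and Taxon10 is the node subtending ((((Taxon49,Taxon67),(Taxon23,Taxon56)),Taxon53),((Taxon47,((Taxon44,Taxon50),((Taxon10,Taxon14,Taxon36),Taxon28))),Taxon45),Taxon13).
That clade contains 14 terminal taxa: Taxon10, Taxon13, Taxon14, Taxon23, Taxon28, Taxon36, Taxon44, Taxon45, Taxon47, Taxon49, Taxon50, Taxon53, Taxon56, Taxon67.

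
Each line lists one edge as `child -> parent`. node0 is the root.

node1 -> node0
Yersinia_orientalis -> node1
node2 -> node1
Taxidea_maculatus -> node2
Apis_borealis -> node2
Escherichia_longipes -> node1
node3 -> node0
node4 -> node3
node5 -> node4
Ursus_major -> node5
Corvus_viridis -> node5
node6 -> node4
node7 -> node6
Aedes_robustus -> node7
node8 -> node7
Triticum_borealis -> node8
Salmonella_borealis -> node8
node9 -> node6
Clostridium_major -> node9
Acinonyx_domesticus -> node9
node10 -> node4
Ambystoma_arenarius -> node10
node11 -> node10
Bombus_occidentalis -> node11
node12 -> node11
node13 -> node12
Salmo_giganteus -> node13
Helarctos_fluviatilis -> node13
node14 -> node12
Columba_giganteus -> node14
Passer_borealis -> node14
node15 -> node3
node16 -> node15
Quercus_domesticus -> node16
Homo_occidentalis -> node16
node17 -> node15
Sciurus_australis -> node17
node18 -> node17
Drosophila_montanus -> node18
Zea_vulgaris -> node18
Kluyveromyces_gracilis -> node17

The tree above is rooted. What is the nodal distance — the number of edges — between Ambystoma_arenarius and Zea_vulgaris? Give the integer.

7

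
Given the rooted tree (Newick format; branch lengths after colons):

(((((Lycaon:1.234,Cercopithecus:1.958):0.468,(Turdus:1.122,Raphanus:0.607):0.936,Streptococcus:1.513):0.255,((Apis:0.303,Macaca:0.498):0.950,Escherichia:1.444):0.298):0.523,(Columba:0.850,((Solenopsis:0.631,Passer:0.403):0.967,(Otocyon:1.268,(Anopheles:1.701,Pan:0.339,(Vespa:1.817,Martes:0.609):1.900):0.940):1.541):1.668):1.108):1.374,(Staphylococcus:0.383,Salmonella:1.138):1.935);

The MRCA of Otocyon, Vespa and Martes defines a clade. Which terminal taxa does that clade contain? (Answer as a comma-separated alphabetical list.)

Anopheles, Martes, Otocyon, Pan, Vespa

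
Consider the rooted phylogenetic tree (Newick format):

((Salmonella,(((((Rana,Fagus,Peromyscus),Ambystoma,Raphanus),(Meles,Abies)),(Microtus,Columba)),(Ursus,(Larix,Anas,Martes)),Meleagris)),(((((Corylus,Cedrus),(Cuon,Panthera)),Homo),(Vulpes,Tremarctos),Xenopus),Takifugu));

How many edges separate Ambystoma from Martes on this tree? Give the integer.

7

The MRCA of Ambystoma and Martes is the node subtending (((((Rana,Fagus,Peromyscus),Ambystoma,Raphanus),(Meles,Abies)),(Microtus,Columba)),(Ursus,(Larix,Anas,Martes)),Meleagris).
From Ambystoma up to that node: 4 branches. From Martes up to the same node: 3 branches. Total: 4 + 3 = 7.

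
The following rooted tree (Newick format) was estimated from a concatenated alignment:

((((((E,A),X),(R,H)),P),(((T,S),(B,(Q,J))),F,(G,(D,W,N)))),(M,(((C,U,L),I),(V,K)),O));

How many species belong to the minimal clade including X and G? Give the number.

16

The MRCA of X and G is the node subtending (((((E,A),X),(R,H)),P),(((T,S),(B,(Q,J))),F,(G,(D,W,N)))).
That clade contains 16 terminal taxa: A, B, D, E, F, G, H, J, N, P, Q, R, S, T, W, X.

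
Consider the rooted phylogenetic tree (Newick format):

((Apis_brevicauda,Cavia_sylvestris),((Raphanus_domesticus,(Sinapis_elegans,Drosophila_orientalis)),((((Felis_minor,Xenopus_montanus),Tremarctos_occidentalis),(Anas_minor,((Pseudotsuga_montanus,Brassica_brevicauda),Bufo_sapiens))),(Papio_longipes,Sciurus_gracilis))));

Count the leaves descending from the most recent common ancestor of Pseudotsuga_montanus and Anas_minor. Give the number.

The MRCA of Pseudotsuga_montanus and Anas_minor is the node subtending (Anas_minor,((Pseudotsuga_montanus,Brassica_brevicauda),Bufo_sapiens)).
That clade contains 4 terminal taxa: Anas_minor, Brassica_brevicauda, Bufo_sapiens, Pseudotsuga_montanus.

4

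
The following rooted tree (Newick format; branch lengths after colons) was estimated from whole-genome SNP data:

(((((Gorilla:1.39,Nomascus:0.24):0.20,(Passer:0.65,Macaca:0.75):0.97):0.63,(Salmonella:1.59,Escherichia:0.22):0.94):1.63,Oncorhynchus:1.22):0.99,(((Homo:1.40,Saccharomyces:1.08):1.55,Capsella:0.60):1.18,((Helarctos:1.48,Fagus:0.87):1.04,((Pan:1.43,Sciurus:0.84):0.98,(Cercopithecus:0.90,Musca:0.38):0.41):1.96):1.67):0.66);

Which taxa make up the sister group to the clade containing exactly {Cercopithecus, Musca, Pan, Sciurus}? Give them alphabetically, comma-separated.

Fagus, Helarctos

The clade containing exactly {Cercopithecus, Musca, Pan, Sciurus} attaches to the tree at the node subtending ((Helarctos,Fagus),((Pan,Sciurus),(Cercopithecus,Musca))).
The other lineage descending from that same node — the sister group — is (Helarctos,Fagus); its 2 tips in alphabetical order are the answer.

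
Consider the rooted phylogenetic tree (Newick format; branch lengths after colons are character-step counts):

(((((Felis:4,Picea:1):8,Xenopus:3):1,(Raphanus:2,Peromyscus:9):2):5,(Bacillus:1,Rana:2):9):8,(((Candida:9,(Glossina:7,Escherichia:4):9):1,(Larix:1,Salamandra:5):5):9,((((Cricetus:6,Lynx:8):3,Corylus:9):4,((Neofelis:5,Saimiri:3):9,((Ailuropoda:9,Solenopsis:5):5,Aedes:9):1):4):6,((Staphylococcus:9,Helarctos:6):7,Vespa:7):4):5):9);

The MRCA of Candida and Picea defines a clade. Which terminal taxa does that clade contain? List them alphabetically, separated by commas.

Tracing Candida: it sits inside (Candida,(Glossina,Escherichia)).
Tracing Picea: it sits inside (Felis,Picea).
The smallest clade enclosing both is the whole tree (their MRCA is the root), so the answer is all 23 tips in alphabetical order.

Aedes, Ailuropoda, Bacillus, Candida, Corylus, Cricetus, Escherichia, Felis, Glossina, Helarctos, Larix, Lynx, Neofelis, Peromyscus, Picea, Rana, Raphanus, Saimiri, Salamandra, Solenopsis, Staphylococcus, Vespa, Xenopus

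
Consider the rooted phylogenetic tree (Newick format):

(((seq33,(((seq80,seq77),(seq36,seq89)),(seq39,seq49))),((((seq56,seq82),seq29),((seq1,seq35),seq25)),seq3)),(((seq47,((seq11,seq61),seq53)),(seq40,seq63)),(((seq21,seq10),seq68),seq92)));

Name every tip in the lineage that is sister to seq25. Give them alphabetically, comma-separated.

seq25 attaches to the tree at the node subtending ((seq1,seq35),seq25).
The other lineage descending from that same node — the sister group — is (seq1,seq35); its 2 tips in alphabetical order are the answer.

seq1, seq35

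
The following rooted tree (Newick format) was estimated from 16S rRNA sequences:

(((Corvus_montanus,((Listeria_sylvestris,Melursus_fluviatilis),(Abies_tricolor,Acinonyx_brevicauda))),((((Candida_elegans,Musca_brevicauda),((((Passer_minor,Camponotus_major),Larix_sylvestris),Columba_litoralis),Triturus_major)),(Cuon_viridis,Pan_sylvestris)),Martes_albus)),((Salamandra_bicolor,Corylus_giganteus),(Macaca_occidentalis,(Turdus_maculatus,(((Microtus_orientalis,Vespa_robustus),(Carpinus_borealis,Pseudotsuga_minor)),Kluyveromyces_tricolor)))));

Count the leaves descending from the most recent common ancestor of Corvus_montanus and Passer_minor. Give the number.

15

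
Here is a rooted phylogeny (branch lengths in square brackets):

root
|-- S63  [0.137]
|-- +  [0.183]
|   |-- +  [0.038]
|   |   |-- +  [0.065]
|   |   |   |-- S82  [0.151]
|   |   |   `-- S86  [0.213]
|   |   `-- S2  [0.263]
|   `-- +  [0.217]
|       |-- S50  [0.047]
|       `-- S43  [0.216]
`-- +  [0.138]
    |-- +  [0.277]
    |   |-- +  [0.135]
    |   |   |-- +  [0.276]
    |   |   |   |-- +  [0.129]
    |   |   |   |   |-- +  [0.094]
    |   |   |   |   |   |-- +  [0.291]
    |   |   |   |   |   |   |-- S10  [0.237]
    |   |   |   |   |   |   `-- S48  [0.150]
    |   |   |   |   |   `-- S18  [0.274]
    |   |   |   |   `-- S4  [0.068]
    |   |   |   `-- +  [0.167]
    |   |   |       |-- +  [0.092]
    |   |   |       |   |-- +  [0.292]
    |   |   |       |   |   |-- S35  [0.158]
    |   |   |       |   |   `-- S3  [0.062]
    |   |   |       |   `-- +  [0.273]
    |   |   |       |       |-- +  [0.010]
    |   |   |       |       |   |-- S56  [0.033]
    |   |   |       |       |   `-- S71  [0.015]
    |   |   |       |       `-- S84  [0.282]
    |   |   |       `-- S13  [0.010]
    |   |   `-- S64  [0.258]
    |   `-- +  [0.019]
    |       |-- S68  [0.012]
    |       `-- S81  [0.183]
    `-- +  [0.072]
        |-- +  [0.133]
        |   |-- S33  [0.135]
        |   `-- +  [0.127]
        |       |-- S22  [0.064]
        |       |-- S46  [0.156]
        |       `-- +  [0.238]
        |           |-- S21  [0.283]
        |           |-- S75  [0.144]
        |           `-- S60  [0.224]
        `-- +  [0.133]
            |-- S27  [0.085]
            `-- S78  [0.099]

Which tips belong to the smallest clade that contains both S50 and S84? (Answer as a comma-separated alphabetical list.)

S10, S13, S18, S2, S21, S22, S27, S3, S33, S35, S4, S43, S46, S48, S50, S56, S60, S63, S64, S68, S71, S75, S78, S81, S82, S84, S86

Tracing S50: it sits inside (S50,S43).
Tracing S84: it sits inside ((S56,S71),S84).
The smallest clade enclosing both is the whole tree (their MRCA is the root), so the answer is all 27 tips in alphabetical order.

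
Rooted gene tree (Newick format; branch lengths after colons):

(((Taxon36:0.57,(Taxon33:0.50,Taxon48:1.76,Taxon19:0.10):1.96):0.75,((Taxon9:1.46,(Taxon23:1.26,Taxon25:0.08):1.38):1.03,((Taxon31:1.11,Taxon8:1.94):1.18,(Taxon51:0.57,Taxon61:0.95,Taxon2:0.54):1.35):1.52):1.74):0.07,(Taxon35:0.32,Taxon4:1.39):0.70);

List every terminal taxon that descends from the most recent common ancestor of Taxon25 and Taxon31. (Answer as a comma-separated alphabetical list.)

Tracing Taxon25: it sits inside (Taxon23,Taxon25).
Tracing Taxon31: it sits inside (Taxon31,Taxon8).
The smallest clade enclosing both is ((Taxon9,(Taxon23,Taxon25)),((Taxon31,Taxon8),(Taxon51,Taxon61,Taxon2))); the answer is its 8 terminal taxa in alphabetical order.

Taxon2, Taxon23, Taxon25, Taxon31, Taxon51, Taxon61, Taxon8, Taxon9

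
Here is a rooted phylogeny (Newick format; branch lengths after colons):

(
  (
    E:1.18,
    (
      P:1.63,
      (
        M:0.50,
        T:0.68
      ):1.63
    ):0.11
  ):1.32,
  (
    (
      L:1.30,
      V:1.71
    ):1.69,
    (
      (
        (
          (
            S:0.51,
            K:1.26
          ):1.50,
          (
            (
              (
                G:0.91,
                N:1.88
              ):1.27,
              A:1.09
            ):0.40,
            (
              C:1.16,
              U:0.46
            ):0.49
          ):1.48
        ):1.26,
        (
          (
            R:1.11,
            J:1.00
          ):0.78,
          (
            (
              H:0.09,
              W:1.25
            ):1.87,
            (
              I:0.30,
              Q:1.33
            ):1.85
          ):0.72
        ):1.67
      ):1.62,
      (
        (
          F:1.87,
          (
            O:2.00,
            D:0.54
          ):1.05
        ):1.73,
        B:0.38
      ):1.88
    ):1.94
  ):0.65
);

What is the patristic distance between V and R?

10.52

The path runs V → … → MRCA → … → R; the MRCA is the node subtending ((L,V),((((S,K),(((G,N),A),(C,U))),((R,J),((H,W),(I,Q)))),((F,(O,D)),B))).
Branch lengths along that path: 1.71 + 1.69 + 1.94 + 1.62 + 1.67 + 0.78 + 1.11 = 10.52.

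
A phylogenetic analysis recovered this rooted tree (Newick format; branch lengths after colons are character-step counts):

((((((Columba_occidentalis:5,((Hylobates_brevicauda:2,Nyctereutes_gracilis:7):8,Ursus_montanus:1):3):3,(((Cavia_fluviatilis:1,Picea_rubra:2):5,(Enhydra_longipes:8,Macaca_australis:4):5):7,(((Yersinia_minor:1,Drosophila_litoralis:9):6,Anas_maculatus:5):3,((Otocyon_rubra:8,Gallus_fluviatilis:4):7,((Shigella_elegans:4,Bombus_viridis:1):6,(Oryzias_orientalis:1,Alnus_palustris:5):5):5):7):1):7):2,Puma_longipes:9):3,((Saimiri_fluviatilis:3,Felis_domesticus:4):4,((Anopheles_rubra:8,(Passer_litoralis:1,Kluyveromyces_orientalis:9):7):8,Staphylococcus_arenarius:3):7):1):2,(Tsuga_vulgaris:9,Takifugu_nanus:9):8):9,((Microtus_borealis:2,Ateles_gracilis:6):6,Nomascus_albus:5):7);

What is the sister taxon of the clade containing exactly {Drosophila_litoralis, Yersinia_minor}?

The clade containing exactly {Drosophila_litoralis, Yersinia_minor} attaches to the tree at the node subtending ((Yersinia_minor,Drosophila_litoralis),Anas_maculatus).
The other lineage descending from that same node — the sister group — is the single tip Anas_maculatus.

Anas_maculatus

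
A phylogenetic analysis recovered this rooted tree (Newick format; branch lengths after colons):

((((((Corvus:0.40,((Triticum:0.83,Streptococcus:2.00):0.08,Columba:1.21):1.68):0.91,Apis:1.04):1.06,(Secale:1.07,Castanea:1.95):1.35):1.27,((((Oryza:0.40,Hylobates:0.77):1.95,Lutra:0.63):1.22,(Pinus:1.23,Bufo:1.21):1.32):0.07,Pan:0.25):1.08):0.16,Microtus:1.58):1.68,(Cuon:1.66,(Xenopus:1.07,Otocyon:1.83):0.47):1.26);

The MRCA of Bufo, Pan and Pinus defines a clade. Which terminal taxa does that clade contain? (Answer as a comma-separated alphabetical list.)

Tracing Bufo: it sits inside (Pinus,Bufo).
Tracing Pan: it sits inside ((((Oryza,Hylobates),Lutra),(Pinus,Bufo)),Pan).
Tracing Pinus: it sits inside (Pinus,Bufo).
The smallest clade enclosing all 3 is ((((Oryza,Hylobates),Lutra),(Pinus,Bufo)),Pan); the answer is its 6 terminal taxa in alphabetical order.

Bufo, Hylobates, Lutra, Oryza, Pan, Pinus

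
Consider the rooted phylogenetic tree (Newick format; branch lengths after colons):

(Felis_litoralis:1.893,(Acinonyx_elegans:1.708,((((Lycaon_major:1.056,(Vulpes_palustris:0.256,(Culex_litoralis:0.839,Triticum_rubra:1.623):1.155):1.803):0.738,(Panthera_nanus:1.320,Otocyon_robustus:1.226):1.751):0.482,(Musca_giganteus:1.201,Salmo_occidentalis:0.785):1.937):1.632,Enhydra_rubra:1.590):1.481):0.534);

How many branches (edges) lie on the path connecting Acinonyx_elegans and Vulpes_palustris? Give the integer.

7

The MRCA of Acinonyx_elegans and Vulpes_palustris is the node subtending (Acinonyx_elegans,((((Lycaon_major,(Vulpes_palustris,(Culex_litoralis,Triticum_rubra))),(Panthera_nanus,Otocyon_robustus)),(Musca_giganteus,Salmo_occidentalis)),Enhydra_rubra)).
From Acinonyx_elegans up to that node: 1 branch. From Vulpes_palustris up to the same node: 6 branches. Total: 1 + 6 = 7.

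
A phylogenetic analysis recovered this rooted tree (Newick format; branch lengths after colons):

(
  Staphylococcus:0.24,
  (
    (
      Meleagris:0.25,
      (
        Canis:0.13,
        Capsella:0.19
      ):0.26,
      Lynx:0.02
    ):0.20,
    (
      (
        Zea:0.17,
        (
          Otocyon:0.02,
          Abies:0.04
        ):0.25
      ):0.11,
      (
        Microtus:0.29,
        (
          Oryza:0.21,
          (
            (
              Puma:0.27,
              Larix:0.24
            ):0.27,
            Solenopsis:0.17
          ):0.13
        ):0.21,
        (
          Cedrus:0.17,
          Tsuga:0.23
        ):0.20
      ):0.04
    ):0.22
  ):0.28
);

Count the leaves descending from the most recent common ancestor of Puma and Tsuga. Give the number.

7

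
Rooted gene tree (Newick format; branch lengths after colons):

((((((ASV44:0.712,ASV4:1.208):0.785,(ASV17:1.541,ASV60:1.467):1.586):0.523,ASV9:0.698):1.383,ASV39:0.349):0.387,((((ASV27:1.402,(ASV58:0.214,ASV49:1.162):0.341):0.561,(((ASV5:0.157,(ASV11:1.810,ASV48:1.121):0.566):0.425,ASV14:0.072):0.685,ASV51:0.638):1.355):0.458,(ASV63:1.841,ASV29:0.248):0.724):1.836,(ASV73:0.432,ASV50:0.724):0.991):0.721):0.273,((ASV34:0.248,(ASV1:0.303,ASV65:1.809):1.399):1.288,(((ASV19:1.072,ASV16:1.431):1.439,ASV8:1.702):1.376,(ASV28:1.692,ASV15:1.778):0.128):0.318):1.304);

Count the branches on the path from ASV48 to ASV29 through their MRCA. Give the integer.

8

The MRCA of ASV48 and ASV29 is the node subtending (((ASV27,(ASV58,ASV49)),(((ASV5,(ASV11,ASV48)),ASV14),ASV51)),(ASV63,ASV29)).
From ASV48 up to that node: 6 branches. From ASV29 up to the same node: 2 branches. Total: 6 + 2 = 8.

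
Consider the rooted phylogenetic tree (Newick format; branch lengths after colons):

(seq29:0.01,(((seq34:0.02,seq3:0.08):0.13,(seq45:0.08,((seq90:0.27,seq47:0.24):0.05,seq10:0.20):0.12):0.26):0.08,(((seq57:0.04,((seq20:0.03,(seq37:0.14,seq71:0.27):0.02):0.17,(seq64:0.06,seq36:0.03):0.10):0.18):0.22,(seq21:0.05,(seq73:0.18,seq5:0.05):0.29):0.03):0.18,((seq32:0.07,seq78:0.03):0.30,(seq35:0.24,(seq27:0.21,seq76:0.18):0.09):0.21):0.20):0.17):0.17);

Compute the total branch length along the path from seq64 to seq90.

1.69

The path runs seq64 → … → MRCA → … → seq90; the MRCA is the node subtending (((seq34,seq3),(seq45,((seq90,seq47),seq10))),(((seq57,((seq20,(seq37,seq71)),(seq64,seq36))),(seq21,(seq73,seq5))),((seq32,seq78),(seq35,(seq27,seq76))))).
Branch lengths along that path: 0.06 + 0.10 + 0.18 + 0.22 + 0.18 + 0.17 + 0.08 + 0.26 + 0.12 + 0.05 + 0.27 = 1.69.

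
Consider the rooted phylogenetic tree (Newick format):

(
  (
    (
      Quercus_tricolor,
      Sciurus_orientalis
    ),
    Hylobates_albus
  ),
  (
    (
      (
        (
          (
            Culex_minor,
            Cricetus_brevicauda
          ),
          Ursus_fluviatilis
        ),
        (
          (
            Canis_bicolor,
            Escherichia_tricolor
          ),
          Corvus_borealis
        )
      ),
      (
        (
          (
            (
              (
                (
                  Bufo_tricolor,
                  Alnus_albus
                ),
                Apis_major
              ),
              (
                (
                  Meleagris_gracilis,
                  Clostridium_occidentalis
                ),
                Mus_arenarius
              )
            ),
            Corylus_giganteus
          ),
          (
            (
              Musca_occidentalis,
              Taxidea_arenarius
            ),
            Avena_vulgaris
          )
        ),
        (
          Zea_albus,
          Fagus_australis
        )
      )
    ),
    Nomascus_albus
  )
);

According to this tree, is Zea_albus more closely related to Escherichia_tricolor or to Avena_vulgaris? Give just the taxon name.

The MRCA of Zea_albus and Avena_vulgaris subtends ((((((Bufo_tricolor,Alnus_albus),Apis_major),((Meleagris_gracilis,Clostridium_occidentalis),Mus_arenarius)),Corylus_giganteus),((Musca_occidentalis,Taxidea_arenarius),Avena_vulgaris)),(Zea_albus,Fagus_australis)) (12 taxa).
The MRCA of Zea_albus and Escherichia_tricolor subtends ((((Culex_minor,Cricetus_brevicauda),Ursus_fluviatilis),((Canis_bicolor,Escherichia_tricolor),Corvus_borealis)),((((((Bufo_tricolor,Alnus_albus),Apis_major),((Meleagris_gracilis,Clostridium_occidentalis),Mus_arenarius)),Corylus_giganteus),((Musca_occidentalis,Taxidea_arenarius),Avena_vulgaris)),(Zea_albus,Fagus_australis))) (18 taxa).
The first is nested inside the second, so Zea_albus shares a more recent common ancestor with Avena_vulgaris.

Avena_vulgaris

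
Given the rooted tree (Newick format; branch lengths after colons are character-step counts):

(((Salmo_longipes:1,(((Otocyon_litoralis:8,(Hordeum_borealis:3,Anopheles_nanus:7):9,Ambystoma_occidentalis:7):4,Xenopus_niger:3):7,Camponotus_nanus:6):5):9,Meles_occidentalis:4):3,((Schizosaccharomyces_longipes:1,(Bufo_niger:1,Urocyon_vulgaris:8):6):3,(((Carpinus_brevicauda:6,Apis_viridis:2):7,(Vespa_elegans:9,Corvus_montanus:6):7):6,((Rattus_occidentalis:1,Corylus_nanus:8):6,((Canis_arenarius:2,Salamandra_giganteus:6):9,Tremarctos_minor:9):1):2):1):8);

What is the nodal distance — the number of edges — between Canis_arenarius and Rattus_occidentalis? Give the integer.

The MRCA of Canis_arenarius and Rattus_occidentalis is the node subtending ((Rattus_occidentalis,Corylus_nanus),((Canis_arenarius,Salamandra_giganteus),Tremarctos_minor)).
From Canis_arenarius up to that node: 3 branches. From Rattus_occidentalis up to the same node: 2 branches. Total: 3 + 2 = 5.

5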